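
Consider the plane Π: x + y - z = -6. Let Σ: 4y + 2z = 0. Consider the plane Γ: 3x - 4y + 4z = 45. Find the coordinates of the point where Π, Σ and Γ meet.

(3, -3, 6)

Solving the 3×3 linear system x + y - z = -6, 4y + 2z = 0, 3x - 4y + 4z = 45 (e.g. by elimination or Cramer's rule, determinant = 42) gives (3, -3, 6).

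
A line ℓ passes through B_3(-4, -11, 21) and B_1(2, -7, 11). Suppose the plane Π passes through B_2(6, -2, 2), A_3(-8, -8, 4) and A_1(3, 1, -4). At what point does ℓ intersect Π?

A direction vector for ℓ is B_1 − B_3 = (6, 4, -10).
B_2A_3 = (-14, -6, 2), B_2A_1 = (-3, 3, -6); a normal to Π is B_2A_3 × B_2A_1 = (30, -90, -60).
Using B_2: Π has equation 30x - 90y - 60z = 240.
Substitute r = (-4, -11, 21) + t(6, 4, -10) into the plane: -390 + 420t = 240, so t = 3/2.
Intersection: (-4, -11, 21) + (3/2)·(6, 4, -10) = (5, -5, 6).

(5, -5, 6)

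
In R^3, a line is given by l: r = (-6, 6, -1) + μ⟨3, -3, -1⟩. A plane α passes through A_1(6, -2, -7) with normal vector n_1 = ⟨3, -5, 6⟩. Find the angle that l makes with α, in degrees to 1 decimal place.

α: n_1·r = n_1·A_1 gives 3x - 5y + 6z = -14.
sin θ = |n·v| / (|n||v|) = |18| / (√70 · √19) = 0.49357.
θ ≈ 29.6°.

29.6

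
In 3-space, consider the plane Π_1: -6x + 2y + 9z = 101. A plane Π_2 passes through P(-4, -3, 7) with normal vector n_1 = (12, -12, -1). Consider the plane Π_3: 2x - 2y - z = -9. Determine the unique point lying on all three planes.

Π_2: n_1·r = n_1·P gives 12x - 12y - z = -19.
Solving the 3×3 linear system -6x + 2y + 9z = 101, 12x - 12y - z = -19, 2x - 2y - z = -9 (e.g. by elimination or Cramer's rule, determinant = -40) gives (-9, -8, 7).

(-9, -8, 7)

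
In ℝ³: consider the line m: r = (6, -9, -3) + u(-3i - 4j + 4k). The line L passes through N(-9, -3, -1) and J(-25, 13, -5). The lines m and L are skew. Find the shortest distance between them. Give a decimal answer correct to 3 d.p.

A direction vector for L is J − N = (-16, 16, -4).
Common perpendicular direction n = (-3, -4, 4) × (-16, 16, -4) = (-48, -76, -112).
With w = (-9, -3, -1) − (6, -9, -3) = (-15, 6, 2), w · n = 40.
Distance = |w · n| / |n| = |40| / √20624 ≈ 0.279.

0.279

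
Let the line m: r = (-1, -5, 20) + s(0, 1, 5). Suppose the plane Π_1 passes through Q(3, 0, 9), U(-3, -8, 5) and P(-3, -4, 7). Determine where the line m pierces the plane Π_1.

QU = (-6, -8, -4), QP = (-6, -4, -2); a normal to Π_1 is QU × QP = (0, 12, -24).
Using Q: Π_1 has equation 12y - 24z = -216.
Substitute r = (-1, -5, 20) + t(0, 1, 5) into the plane: -540 + (-108)t = -216, so t = -3.
Intersection: (-1, -5, 20) + (-3)·(0, 1, 5) = (-1, -8, 5).

(-1, -8, 5)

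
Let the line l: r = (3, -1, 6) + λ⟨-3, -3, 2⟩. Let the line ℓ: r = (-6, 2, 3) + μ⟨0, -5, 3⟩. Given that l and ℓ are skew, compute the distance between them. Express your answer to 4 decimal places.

1.5410

Common perpendicular direction n = (-3, -3, 2) × (0, -5, 3) = (1, 9, 15).
With w = (-6, 2, 3) − (3, -1, 6) = (-9, 3, -3), w · n = -27.
Distance = |w · n| / |n| = |-27| / √307 ≈ 1.5410.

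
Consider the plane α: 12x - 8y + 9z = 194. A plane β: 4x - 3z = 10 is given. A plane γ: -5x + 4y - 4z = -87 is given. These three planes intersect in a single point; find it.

(7, -7, 6)

Solving the 3×3 linear system 12x - 8y + 9z = 194, 4x - 3z = 10, -5x + 4y - 4z = -87 (e.g. by elimination or Cramer's rule, determinant = 40) gives (7, -7, 6).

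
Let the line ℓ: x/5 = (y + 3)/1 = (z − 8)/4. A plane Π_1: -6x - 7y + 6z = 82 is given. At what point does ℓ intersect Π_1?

ℓ has direction (5, 1, 4) through (0, -3, 8).
Substitute r = (0, -3, 8) + t(5, 1, 4) into the plane: 69 + (-13)t = 82, so t = -1.
Intersection: (0, -3, 8) + (-1)·(5, 1, 4) = (-5, -4, 4).

(-5, -4, 4)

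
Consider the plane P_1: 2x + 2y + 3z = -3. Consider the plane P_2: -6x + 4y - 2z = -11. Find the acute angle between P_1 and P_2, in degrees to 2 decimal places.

cos θ = |n₁·n₂| / (|n₁||n₂|) = |-10| / (√17 · √56).
θ = arccos(0.32410) ≈ 71.09°.

71.09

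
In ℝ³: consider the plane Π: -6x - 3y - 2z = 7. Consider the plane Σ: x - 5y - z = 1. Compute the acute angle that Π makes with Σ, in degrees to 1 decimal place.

cos θ = |n₁·n₂| / (|n₁||n₂|) = |11| / (√49 · √27).
θ = arccos(0.30242) ≈ 72.4°.

72.4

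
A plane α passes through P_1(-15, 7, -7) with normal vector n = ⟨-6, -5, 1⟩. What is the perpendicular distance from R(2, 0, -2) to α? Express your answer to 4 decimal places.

α: n·r = n·P_1 gives -6x - 5y + z = 48.
n·R − d = (-6)·(2) + (-5)·(0) + (1)·(-2) − 48 = -62; |n| = √62.
Distance = |-62| / √62 = 62/√62 ≈ 7.8740.

7.8740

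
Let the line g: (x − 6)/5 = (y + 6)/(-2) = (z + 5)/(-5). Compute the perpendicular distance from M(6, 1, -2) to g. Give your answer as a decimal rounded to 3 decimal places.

6.514

g has direction (5, -2, -5) through (6, -6, -5).
Taking (6, -6, -5) on g with direction v = (5, -2, -5): w = M − (6, -6, -5) = (0, 7, 3), and w × v = (-29, 15, -35).
Distance = |w × v| / |v| = √2291 / √54 ≈ 6.514.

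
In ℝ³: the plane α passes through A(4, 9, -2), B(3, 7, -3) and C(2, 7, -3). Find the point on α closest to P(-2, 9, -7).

AB = (-1, -2, -1), AC = (-2, -2, -1); a normal to α is AB × AC = (0, 1, -2).
Using A: α has equation y - 2z = 13.
Foot = P − λn with λ = (n·P − d)/|n|² = (23 − 13)/5 = 2.
Foot = (-2, 9, -7) − 2·(0, 1, -2) = (-2, 7, -3).

(-2, 7, -3)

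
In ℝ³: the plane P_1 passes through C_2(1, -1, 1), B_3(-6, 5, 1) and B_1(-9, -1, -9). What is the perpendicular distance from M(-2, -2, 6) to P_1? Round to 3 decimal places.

5.000

C_2B_3 = (-7, 6, 0), C_2B_1 = (-10, 0, -10); a normal to P_1 is C_2B_3 × C_2B_1 = (-60, -70, 60).
Using C_2: P_1 has equation -60x - 70y + 60z = 70.
n·M − d = (-60)·(-2) + (-70)·(-2) + (60)·(6) − 70 = 550; |n| = √12100.
Distance = |550| / √12100 = 550/√12100 ≈ 5.000.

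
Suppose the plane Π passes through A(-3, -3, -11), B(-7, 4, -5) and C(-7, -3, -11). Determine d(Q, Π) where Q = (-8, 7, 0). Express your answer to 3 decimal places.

AB = (-4, 7, 6), AC = (-4, 0, 0); a normal to Π is AB × AC = (0, -24, 28).
Using A: Π has equation -24y + 28z = -236.
n·Q − d = (0)·(-8) + (-24)·(7) + (28)·(0) − (-236) = 68; |n| = √1360.
Distance = |68| / √1360 = 68/√1360 ≈ 1.844.

1.844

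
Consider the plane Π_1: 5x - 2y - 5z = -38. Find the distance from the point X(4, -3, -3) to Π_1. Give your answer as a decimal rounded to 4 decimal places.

n·X − d = (5)·(4) + (-2)·(-3) + (-5)·(-3) − (-38) = 79; |n| = √54.
Distance = |79| / √54 = 79/√54 ≈ 10.7505.

10.7505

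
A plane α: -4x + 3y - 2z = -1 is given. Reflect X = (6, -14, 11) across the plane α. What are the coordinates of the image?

λ = (n·X − d)/|n|² = (-88 − (-1))/29 = -3.
Reflection = X − 2λn = (6, -14, 11) − (-6)·(-4, 3, -2) = (-18, 4, -1).

(-18, 4, -1)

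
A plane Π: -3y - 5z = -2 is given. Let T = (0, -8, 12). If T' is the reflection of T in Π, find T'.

(0, -14, 2)

λ = (n·T − d)/|n|² = (-36 − (-2))/34 = -1.
Reflection = T − 2λn = (0, -8, 12) − (-2)·(0, -3, -5) = (0, -14, 2).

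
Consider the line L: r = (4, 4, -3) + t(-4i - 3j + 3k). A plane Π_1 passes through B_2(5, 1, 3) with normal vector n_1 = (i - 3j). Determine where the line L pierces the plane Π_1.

(-4, -2, 3)

Π_1: n_1·r = n_1·B_2 gives x - 3y = 2.
Substitute r = (4, 4, -3) + t(-4, -3, 3) into the plane: -8 + 5t = 2, so t = 2.
Intersection: (4, 4, -3) + 2·(-4, -3, 3) = (-4, -2, 3).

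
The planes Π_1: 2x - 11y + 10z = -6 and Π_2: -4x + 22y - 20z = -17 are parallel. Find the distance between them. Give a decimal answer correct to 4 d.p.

Rescale Π_2 by 1/(-2): 2x - 11y + 10z = 17/2. Then distance = |-6 − (17/2)| / √225 ≈ 0.9667.

0.9667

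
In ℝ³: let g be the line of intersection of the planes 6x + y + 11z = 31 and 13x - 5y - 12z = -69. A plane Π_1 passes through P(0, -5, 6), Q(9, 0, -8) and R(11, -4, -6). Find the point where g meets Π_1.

(-2, -1, 4)

Direction of g: (6, 1, 11) × (13, -5, -12) = (43, 215, -43).
A point on g: solving the two plane equations with x = -6 gives (-6, -21, 8).
PQ = (9, 5, -14), PR = (11, 1, -12); a normal to Π_1 is PQ × PR = (-46, -46, -46).
Using P: Π_1 has equation -46x - 46y - 46z = -46.
Substitute r = (-6, -21, 8) + t(43, 215, -43) into the plane: 874 + (-9890)t = -46, so t = 4/43.
Intersection: (-6, -21, 8) + (4/43)·(43, 215, -43) = (-2, -1, 4).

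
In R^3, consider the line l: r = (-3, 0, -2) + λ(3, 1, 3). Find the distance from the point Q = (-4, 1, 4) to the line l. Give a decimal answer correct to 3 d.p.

4.952

Taking (-3, 0, -2) on l with direction v = (3, 1, 3): w = Q − (-3, 0, -2) = (-1, 1, 6), and w × v = (-3, 21, -4).
Distance = |w × v| / |v| = √466 / √19 ≈ 4.952.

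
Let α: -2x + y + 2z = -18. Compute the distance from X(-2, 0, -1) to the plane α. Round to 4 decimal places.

n·X − d = (-2)·(-2) + (1)·(0) + (2)·(-1) − (-18) = 20; |n| = √9.
Distance = |20| / √9 = 20/√9 ≈ 6.6667.

6.6667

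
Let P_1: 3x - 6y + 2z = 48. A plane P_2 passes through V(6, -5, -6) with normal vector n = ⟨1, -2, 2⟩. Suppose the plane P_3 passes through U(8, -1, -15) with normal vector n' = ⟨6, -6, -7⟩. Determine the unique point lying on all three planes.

(10, -6, -9)

P_2: n·r = n·V gives x - 2y + 2z = 4.
P_3: n'·r = n'·U gives 6x - 6y - 7z = 159.
Solving the 3×3 linear system 3x - 6y + 2z = 48, x - 2y + 2z = 4, 6x - 6y - 7z = 159 (e.g. by elimination or Cramer's rule, determinant = -24) gives (10, -6, -9).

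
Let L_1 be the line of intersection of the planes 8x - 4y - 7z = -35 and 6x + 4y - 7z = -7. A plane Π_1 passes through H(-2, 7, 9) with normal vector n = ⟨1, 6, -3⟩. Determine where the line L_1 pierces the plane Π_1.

Direction of L_1: (8, -4, -7) × (6, 4, -7) = (56, 14, 56).
A point on L_1: solving the two plane equations with x = 10 gives (10, 6, 13).
Π_1: n·r = n·H gives x + 6y - 3z = 13.
Substitute r = (10, 6, 13) + t(56, 14, 56) into the plane: 7 + (-28)t = 13, so t = -3/14.
Intersection: (10, 6, 13) + (-3/14)·(56, 14, 56) = (-2, 3, 1).

(-2, 3, 1)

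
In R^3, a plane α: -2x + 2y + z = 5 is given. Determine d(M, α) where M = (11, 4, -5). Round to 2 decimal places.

n·M − d = (-2)·(11) + (2)·(4) + (1)·(-5) − 5 = -24; |n| = √9.
Distance = |-24| / √9 = 24/√9 ≈ 8.00.

8.00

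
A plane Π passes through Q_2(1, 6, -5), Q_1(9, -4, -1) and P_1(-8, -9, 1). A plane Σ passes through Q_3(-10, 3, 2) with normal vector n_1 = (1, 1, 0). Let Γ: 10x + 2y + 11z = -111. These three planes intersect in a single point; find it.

(-8, 1, -3)

Q_2Q_1 = (8, -10, 4), Q_2P_1 = (-9, -15, 6); a normal to Π is Q_2Q_1 × Q_2P_1 = (0, -84, -210).
Using Q_2: Π has equation -84y - 210z = 546.
Σ: n_1·r = n_1·Q_3 gives x + y = -7.
Solving the 3×3 linear system -84y - 210z = 546, x + y = -7, 10x + 2y + 11z = -111 (e.g. by elimination or Cramer's rule, determinant = 2604) gives (-8, 1, -3).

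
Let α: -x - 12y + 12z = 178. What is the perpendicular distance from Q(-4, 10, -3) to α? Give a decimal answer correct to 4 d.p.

19.4118

n·Q − d = (-1)·(-4) + (-12)·(10) + (12)·(-3) − 178 = -330; |n| = √289.
Distance = |-330| / √289 = 330/√289 ≈ 19.4118.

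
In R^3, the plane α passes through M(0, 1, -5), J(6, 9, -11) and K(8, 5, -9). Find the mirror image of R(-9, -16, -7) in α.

(-5, -4, 13)

MJ = (6, 8, -6), MK = (8, 4, -4); a normal to α is MJ × MK = (-8, -24, -40).
Using M: α has equation -8x - 24y - 40z = 176.
λ = (n·R − d)/|n|² = (736 − 176)/2240 = 1/4.
Reflection = R − 2λn = (-9, -16, -7) − (1/2)·(-8, -24, -40) = (-5, -4, 13).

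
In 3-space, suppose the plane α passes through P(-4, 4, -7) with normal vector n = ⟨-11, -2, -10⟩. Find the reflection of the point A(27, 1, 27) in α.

α: n·r = n·P gives -11x - 2y - 10z = 106.
λ = (n·A − d)/|n|² = (-569 − 106)/225 = -3.
Reflection = A − 2λn = (27, 1, 27) − (-6)·(-11, -2, -10) = (-39, -11, -33).

(-39, -11, -33)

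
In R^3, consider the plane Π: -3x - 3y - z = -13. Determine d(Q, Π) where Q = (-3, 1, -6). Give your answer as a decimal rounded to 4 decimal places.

5.7354

n·Q − d = (-3)·(-3) + (-3)·(1) + (-1)·(-6) − (-13) = 25; |n| = √19.
Distance = |25| / √19 = 25/√19 ≈ 5.7354.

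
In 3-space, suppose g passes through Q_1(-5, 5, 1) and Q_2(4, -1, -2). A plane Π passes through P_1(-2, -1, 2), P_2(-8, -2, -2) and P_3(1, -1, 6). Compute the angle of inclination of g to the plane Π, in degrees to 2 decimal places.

A direction vector for g is Q_2 − Q_1 = (9, -6, -3).
P_1P_2 = (-6, -1, -4), P_1P_3 = (3, 0, 4); a normal to Π is P_1P_2 × P_1P_3 = (-4, 12, 3).
Using P_1: Π has equation -4x + 12y + 3z = 2.
sin θ = |n·v| / (|n||v|) = |-117| / (√169 · √126) = 0.80178.
θ ≈ 53.30°.

53.30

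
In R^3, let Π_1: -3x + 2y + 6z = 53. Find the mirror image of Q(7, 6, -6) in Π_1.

λ = (n·Q − d)/|n|² = (-45 − 53)/49 = -2.
Reflection = Q − 2λn = (7, 6, -6) − (-4)·(-3, 2, 6) = (-5, 14, 18).

(-5, 14, 18)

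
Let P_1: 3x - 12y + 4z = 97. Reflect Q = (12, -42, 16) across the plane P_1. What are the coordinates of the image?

λ = (n·Q − d)/|n|² = (604 − 97)/169 = 3.
Reflection = Q − 2λn = (12, -42, 16) − 6·(3, -12, 4) = (-6, 30, -8).

(-6, 30, -8)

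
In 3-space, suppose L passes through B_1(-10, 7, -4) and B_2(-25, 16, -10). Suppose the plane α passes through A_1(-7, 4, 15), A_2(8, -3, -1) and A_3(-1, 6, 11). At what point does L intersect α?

A direction vector for L is B_2 − B_1 = (-15, 9, -6).
A_1A_2 = (15, -7, -16), A_1A_3 = (6, 2, -4); a normal to α is A_1A_2 × A_1A_3 = (60, -36, 72).
Using A_1: α has equation 60x - 36y + 72z = 516.
Substitute r = (-10, 7, -4) + t(-15, 9, -6) into the plane: -1140 + (-1656)t = 516, so t = -1.
Intersection: (-10, 7, -4) + (-1)·(-15, 9, -6) = (5, -2, 2).

(5, -2, 2)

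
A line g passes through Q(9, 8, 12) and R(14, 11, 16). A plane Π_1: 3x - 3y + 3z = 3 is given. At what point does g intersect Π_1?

A direction vector for g is R − Q = (5, 3, 4).
Substitute r = (9, 8, 12) + t(5, 3, 4) into the plane: 39 + 18t = 3, so t = -2.
Intersection: (9, 8, 12) + (-2)·(5, 3, 4) = (-1, 2, 4).

(-1, 2, 4)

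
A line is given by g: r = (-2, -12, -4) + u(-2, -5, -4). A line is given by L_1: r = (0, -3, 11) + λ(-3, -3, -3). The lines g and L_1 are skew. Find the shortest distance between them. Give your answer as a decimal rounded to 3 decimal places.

Common perpendicular direction n = (-2, -5, -4) × (-3, -3, -3) = (3, 6, -9).
With w = (0, -3, 11) − (-2, -12, -4) = (2, 9, 15), w · n = -75.
Distance = |w · n| / |n| = |-75| / √126 ≈ 6.682.

6.682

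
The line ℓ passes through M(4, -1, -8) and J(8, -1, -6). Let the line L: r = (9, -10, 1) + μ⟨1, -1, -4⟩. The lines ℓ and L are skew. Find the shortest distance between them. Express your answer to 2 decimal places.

A direction vector for ℓ is J − M = (4, 0, 2).
Common perpendicular direction n = (4, 0, 2) × (1, -1, -4) = (2, 18, -4).
With w = (9, -10, 1) − (4, -1, -8) = (5, -9, 9), w · n = -188.
Distance = |w · n| / |n| = |-188| / √344 ≈ 10.14.

10.14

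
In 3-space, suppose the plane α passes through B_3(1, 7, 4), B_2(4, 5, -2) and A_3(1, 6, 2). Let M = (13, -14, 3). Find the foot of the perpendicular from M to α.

(7, 4, -6)

B_3B_2 = (3, -2, -6), B_3A_3 = (0, -1, -2); a normal to α is B_3B_2 × B_3A_3 = (-2, 6, -3).
Using B_3: α has equation -2x + 6y - 3z = 28.
Foot = M − λn with λ = (n·M − d)/|n|² = (-119 − 28)/49 = -3.
Foot = (13, -14, 3) − (-3)·(-2, 6, -3) = (7, 4, -6).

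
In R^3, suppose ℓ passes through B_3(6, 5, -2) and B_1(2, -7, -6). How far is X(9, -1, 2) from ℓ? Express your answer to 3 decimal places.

A direction vector for ℓ is B_1 − B_3 = (-4, -12, -4).
Taking (6, 5, -2) on ℓ with direction v = (-4, -12, -4): w = X − (6, 5, -2) = (3, -6, 4), and w × v = (72, -4, -60).
Distance = |w × v| / |v| = √8800 / √176 ≈ 7.071.

7.071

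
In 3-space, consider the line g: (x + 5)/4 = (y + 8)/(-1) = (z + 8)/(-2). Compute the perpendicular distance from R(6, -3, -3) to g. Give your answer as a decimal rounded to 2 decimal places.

11.44

g has direction (4, -1, -2) through (-5, -8, -8).
Taking (-5, -8, -8) on g with direction v = (4, -1, -2): w = R − (-5, -8, -8) = (11, 5, 5), and w × v = (-5, 42, -31).
Distance = |w × v| / |v| = √2750 / √21 ≈ 11.44.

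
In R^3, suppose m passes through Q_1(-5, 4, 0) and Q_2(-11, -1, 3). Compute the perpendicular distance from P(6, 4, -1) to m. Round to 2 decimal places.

7.35

A direction vector for m is Q_2 − Q_1 = (-6, -5, 3).
Taking (-5, 4, 0) on m with direction v = (-6, -5, 3): w = P − (-5, 4, 0) = (11, 0, -1), and w × v = (-5, -27, -55).
Distance = |w × v| / |v| = √3779 / √70 ≈ 7.35.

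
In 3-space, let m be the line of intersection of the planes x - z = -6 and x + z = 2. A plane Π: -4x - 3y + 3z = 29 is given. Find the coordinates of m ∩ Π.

(-2, -3, 4)

Direction of m: (1, 0, -1) × (1, 0, 1) = (0, -2, 0).
A point on m: solving the two plane equations with y = -7 gives (-2, -7, 4).
Substitute r = (-2, -7, 4) + t(0, -2, 0) into the plane: 41 + 6t = 29, so t = -2.
Intersection: (-2, -7, 4) + (-2)·(0, -2, 0) = (-2, -3, 4).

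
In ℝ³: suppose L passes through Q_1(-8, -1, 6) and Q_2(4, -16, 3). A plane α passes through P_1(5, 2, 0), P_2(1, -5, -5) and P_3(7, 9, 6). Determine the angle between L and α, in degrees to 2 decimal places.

38.11

A direction vector for L is Q_2 − Q_1 = (12, -15, -3).
P_1P_2 = (-4, -7, -5), P_1P_3 = (2, 7, 6); a normal to α is P_1P_2 × P_1P_3 = (-7, 14, -14).
Using P_1: α has equation -7x + 14y - 14z = -7.
sin θ = |n·v| / (|n||v|) = |-252| / (√441 · √378) = 0.61721.
θ ≈ 38.11°.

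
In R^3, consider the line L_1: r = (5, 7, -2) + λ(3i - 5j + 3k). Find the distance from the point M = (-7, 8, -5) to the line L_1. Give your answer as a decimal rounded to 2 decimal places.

Taking (5, 7, -2) on L_1 with direction v = (3, -5, 3): w = M − (5, 7, -2) = (-12, 1, -3), and w × v = (-12, 27, 57).
Distance = |w × v| / |v| = √4122 / √43 ≈ 9.79.

9.79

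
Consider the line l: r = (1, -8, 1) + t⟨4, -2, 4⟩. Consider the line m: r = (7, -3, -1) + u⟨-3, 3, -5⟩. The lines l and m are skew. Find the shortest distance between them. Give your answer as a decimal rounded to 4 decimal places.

Common perpendicular direction n = (4, -2, 4) × (-3, 3, -5) = (-2, 8, 6).
With w = (7, -3, -1) − (1, -8, 1) = (6, 5, -2), w · n = 16.
Distance = |w · n| / |n| = |16| / √104 ≈ 1.5689.

1.5689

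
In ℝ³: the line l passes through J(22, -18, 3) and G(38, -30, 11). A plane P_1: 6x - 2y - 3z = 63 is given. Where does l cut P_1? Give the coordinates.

A direction vector for l is G − J = (16, -12, 8).
Substitute r = (22, -18, 3) + t(16, -12, 8) into the plane: 159 + 96t = 63, so t = -1.
Intersection: (22, -18, 3) + (-1)·(16, -12, 8) = (6, -6, -5).

(6, -6, -5)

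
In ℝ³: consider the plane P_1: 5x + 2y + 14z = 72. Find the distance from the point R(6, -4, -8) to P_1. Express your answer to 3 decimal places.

10.800

n·R − d = (5)·(6) + (2)·(-4) + (14)·(-8) − 72 = -162; |n| = √225.
Distance = |-162| / √225 = 162/√225 ≈ 10.800.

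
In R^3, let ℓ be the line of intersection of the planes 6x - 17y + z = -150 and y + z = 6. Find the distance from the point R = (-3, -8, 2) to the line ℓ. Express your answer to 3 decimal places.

Direction of ℓ: (6, -17, 1) × (0, 1, 1) = (-18, -6, 6).
A point on ℓ: solving the two plane equations with x = -5 gives (-5, 7, -1).
Taking (-5, 7, -1) on ℓ with direction v = (-18, -6, 6): w = R − (-5, 7, -1) = (2, -15, 3), and w × v = (-72, -66, -282).
Distance = |w × v| / |v| = √89064 / √396 ≈ 14.997.

14.997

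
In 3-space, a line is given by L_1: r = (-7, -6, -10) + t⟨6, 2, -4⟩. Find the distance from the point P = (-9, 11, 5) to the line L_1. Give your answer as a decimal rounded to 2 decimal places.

Taking (-7, -6, -10) on L_1 with direction v = (6, 2, -4): w = P − (-7, -6, -10) = (-2, 17, 15), and w × v = (-98, 82, -106).
Distance = |w × v| / |v| = √27564 / √56 ≈ 22.19.

22.19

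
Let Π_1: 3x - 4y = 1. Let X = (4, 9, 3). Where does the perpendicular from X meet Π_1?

Foot = X − λn with λ = (n·X − d)/|n|² = (-24 − 1)/25 = -1.
Foot = (4, 9, 3) − (-1)·(3, -4, 0) = (7, 5, 3).

(7, 5, 3)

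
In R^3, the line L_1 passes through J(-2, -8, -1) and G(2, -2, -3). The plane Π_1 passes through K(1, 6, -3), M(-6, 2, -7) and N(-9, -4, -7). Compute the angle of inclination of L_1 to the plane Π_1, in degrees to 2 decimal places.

A direction vector for L_1 is G − J = (4, 6, -2).
KM = (-7, -4, -4), KN = (-10, -10, -4); a normal to Π_1 is KM × KN = (-24, 12, 30).
Using K: Π_1 has equation -24x + 12y + 30z = -42.
sin θ = |n·v| / (|n||v|) = |-84| / (√1620 · √56) = 0.27889.
θ ≈ 16.19°.

16.19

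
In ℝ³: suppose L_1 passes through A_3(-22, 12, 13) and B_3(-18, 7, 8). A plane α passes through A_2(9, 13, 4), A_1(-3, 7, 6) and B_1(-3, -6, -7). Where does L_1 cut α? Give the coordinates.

(-6, -8, -7)

A direction vector for L_1 is B_3 − A_3 = (4, -5, -5).
A_2A_1 = (-12, -6, 2), A_2B_1 = (-12, -19, -11); a normal to α is A_2A_1 × A_2B_1 = (104, -156, 156).
Using A_2: α has equation 104x - 156y + 156z = -468.
Substitute r = (-22, 12, 13) + t(4, -5, -5) into the plane: -2132 + 416t = -468, so t = 4.
Intersection: (-22, 12, 13) + 4·(4, -5, -5) = (-6, -8, -7).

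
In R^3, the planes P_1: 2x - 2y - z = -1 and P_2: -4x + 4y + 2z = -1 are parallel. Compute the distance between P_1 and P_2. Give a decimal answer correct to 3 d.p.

0.500

Rescale P_2 by 1/(-2): 2x - 2y - z = 1/2. Then distance = |-1 − (1/2)| / √9 ≈ 0.500.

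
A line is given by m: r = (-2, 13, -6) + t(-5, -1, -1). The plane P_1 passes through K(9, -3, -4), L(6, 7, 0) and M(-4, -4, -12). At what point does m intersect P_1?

KL = (-3, 10, 4), KM = (-13, -1, -8); a normal to P_1 is KL × KM = (-76, -76, 133).
Using K: P_1 has equation -76x - 76y + 133z = -988.
Substitute r = (-2, 13, -6) + t(-5, -1, -1) into the plane: -1634 + 323t = -988, so t = 2.
Intersection: (-2, 13, -6) + 2·(-5, -1, -1) = (-12, 11, -8).

(-12, 11, -8)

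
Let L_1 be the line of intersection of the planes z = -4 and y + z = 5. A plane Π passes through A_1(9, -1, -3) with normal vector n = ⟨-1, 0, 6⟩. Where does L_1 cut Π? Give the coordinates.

(3, 9, -4)

Direction of L_1: (0, 0, 1) × (0, 1, 1) = (-1, 0, 0).
A point on L_1: solving the two plane equations with x = -3 gives (-3, 9, -4).
Π: n·r = n·A_1 gives -x + 6z = -27.
Substitute r = (-3, 9, -4) + t(-1, 0, 0) into the plane: -21 + 1t = -27, so t = -6.
Intersection: (-3, 9, -4) + (-6)·(-1, 0, 0) = (3, 9, -4).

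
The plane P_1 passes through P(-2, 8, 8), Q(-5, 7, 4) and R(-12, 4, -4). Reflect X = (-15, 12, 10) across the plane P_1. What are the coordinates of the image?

PQ = (-3, -1, -4), PR = (-10, -4, -12); a normal to P_1 is PQ × PR = (-4, 4, 2).
Using P: P_1 has equation -4x + 4y + 2z = 56.
λ = (n·X − d)/|n|² = (128 − 56)/36 = 2.
Reflection = X − 2λn = (-15, 12, 10) − 4·(-4, 4, 2) = (1, -4, 2).

(1, -4, 2)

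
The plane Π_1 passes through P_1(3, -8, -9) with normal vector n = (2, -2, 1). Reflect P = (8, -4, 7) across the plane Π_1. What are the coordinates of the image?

Π_1: n·r = n·P_1 gives 2x - 2y + z = 13.
λ = (n·P − d)/|n|² = (31 − 13)/9 = 2.
Reflection = P − 2λn = (8, -4, 7) − 4·(2, -2, 1) = (0, 4, 3).

(0, 4, 3)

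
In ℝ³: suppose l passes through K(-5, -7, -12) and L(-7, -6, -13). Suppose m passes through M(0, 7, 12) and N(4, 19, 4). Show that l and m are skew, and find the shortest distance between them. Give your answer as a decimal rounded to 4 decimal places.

26.9045

A direction vector for l is L − K = (-2, 1, -1).
A direction vector for m is N − M = (4, 12, -8).
Common perpendicular direction n = (-2, 1, -1) × (4, 12, -8) = (4, -20, -28).
With w = (0, 7, 12) − (-5, -7, -12) = (5, 14, 24), w · n = -932.
Since n ≠ 0 the lines are not parallel, and w · n = -932 ≠ 0 so they do not intersect; hence they are skew.
Distance = |w · n| / |n| = |-932| / √1200 ≈ 26.9045.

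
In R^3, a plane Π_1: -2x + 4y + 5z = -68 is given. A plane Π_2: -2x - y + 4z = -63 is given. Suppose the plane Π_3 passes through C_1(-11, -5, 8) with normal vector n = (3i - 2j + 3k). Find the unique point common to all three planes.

(11, 1, -10)

Π_3: n·r = n·C_1 gives 3x - 2y + 3z = 1.
Solving the 3×3 linear system -2x + 4y + 5z = -68, -2x - y + 4z = -63, 3x - 2y + 3z = 1 (e.g. by elimination or Cramer's rule, determinant = 97) gives (11, 1, -10).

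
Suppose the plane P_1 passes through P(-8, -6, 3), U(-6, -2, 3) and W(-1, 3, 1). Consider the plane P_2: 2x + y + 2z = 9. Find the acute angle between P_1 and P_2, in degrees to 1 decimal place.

37.3

PU = (2, 4, 0), PW = (7, 9, -2); a normal to P_1 is PU × PW = (-8, 4, -10).
Using P: P_1 has equation -8x + 4y - 10z = 10.
cos θ = |n₁·n₂| / (|n₁||n₂|) = |-32| / (√180 · √9).
θ = arccos(0.79505) ≈ 37.3°.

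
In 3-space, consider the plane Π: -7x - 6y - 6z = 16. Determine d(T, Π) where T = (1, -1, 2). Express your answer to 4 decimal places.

n·T − d = (-7)·(1) + (-6)·(-1) + (-6)·(2) − 16 = -29; |n| = √121.
Distance = |-29| / √121 = 29/√121 ≈ 2.6364.

2.6364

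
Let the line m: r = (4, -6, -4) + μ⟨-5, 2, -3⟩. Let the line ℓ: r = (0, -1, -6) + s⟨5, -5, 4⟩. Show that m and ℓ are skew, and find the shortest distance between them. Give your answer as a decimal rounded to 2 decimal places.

Common perpendicular direction n = (-5, 2, -3) × (5, -5, 4) = (-7, 5, 15).
With w = (0, -1, -6) − (4, -6, -4) = (-4, 5, -2), w · n = 23.
Since n ≠ 0 the lines are not parallel, and w · n = 23 ≠ 0 so they do not intersect; hence they are skew.
Distance = |w · n| / |n| = |23| / √299 ≈ 1.33.

1.33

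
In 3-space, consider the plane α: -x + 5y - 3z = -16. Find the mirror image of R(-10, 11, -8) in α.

(-4, -19, 10)

λ = (n·R − d)/|n|² = (89 − (-16))/35 = 3.
Reflection = R − 2λn = (-10, 11, -8) − 6·(-1, 5, -3) = (-4, -19, 10).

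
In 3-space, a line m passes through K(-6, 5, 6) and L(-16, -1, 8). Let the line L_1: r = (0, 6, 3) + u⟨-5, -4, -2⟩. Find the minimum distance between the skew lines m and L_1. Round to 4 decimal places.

1.6036

A direction vector for m is L − K = (-10, -6, 2).
Common perpendicular direction n = (-10, -6, 2) × (-5, -4, -2) = (20, -30, 10).
With w = (0, 6, 3) − (-6, 5, 6) = (6, 1, -3), w · n = 60.
Distance = |w · n| / |n| = |60| / √1400 ≈ 1.6036.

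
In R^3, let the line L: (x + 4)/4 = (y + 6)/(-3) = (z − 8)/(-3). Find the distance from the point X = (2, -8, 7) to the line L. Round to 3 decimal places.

2.995

L has direction (4, -3, -3) through (-4, -6, 8).
Taking (-4, -6, 8) on L with direction v = (4, -3, -3): w = X − (-4, -6, 8) = (6, -2, -1), and w × v = (3, 14, -10).
Distance = |w × v| / |v| = √305 / √34 ≈ 2.995.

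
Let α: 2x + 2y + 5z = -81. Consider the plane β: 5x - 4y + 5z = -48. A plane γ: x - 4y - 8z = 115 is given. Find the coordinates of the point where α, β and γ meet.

(-5, -8, -11)

Solving the 3×3 linear system 2x + 2y + 5z = -81, 5x - 4y + 5z = -48, x - 4y - 8z = 115 (e.g. by elimination or Cramer's rule, determinant = 114) gives (-5, -8, -11).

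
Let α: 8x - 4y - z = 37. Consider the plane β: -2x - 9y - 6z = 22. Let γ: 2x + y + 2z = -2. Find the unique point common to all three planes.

Solving the 3×3 linear system 8x - 4y - z = 37, -2x - 9y - 6z = 22, 2x + y + 2z = -2 (e.g. by elimination or Cramer's rule, determinant = -80) gives (4, 0, -5).

(4, 0, -5)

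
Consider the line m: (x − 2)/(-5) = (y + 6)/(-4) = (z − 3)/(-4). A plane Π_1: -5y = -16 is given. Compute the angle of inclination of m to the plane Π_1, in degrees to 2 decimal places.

m has direction (-5, -4, -4) through (2, -6, 3).
sin θ = |n·v| / (|n||v|) = |20| / (√25 · √57) = 0.52981.
θ ≈ 31.99°.

31.99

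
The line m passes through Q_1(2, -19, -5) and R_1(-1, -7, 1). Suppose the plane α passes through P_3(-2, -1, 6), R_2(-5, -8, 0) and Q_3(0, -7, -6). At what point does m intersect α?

A direction vector for m is R_1 − Q_1 = (-3, 12, 6).
P_3R_2 = (-3, -7, -6), P_3Q_3 = (2, -6, -12); a normal to α is P_3R_2 × P_3Q_3 = (48, -48, 32).
Using P_3: α has equation 48x - 48y + 32z = 144.
Substitute r = (2, -19, -5) + t(-3, 12, 6) into the plane: 848 + (-528)t = 144, so t = 4/3.
Intersection: (2, -19, -5) + (4/3)·(-3, 12, 6) = (-2, -3, 3).

(-2, -3, 3)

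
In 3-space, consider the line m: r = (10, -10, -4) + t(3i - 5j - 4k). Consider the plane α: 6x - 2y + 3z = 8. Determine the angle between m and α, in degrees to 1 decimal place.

sin θ = |n·v| / (|n||v|) = |16| / (√49 · √50) = 0.32325.
θ ≈ 18.9°.

18.9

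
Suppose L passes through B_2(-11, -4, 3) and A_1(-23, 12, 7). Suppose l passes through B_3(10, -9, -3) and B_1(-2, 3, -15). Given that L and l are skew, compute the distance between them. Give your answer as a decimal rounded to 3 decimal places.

A direction vector for L is A_1 − B_2 = (-12, 16, 4).
A direction vector for l is B_1 − B_3 = (-12, 12, -12).
Common perpendicular direction n = (-12, 16, 4) × (-12, 12, -12) = (-240, -192, 48).
With w = (10, -9, -3) − (-11, -4, 3) = (21, -5, -6), w · n = -4368.
Distance = |w · n| / |n| = |-4368| / √96768 ≈ 14.042.

14.042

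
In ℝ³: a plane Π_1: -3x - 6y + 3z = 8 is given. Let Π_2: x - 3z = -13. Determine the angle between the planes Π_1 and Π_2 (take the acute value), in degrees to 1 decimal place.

cos θ = |n₁·n₂| / (|n₁||n₂|) = |-12| / (√54 · √10).
θ = arccos(0.51640) ≈ 58.9°.

58.9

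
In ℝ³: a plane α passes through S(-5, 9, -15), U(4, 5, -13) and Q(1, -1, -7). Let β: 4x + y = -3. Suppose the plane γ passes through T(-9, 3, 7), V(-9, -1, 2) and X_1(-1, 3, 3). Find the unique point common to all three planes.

SU = (9, -4, 2), SQ = (6, -10, 8); a normal to α is SU × SQ = (-12, -60, -66).
Using S: α has equation -12x - 60y - 66z = 510.
TV = (0, -4, -5), TX_1 = (8, 0, -4); a normal to γ is TV × TX_1 = (16, -40, 32).
Using T: γ has equation 16x - 40y + 32z = -40.
Solving the 3×3 linear system -12x - 60y - 66z = 510, 4x + y = -3, 16x - 40y + 32z = -40 (e.g. by elimination or Cramer's rule, determinant = 18912) gives (0, -3, -5).

(0, -3, -5)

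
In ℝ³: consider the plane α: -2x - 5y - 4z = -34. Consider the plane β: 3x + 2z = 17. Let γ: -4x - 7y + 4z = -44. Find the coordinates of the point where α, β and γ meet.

Solving the 3×3 linear system -2x - 5y - 4z = -34, 3x + 2z = 17, -4x - 7y + 4z = -44 (e.g. by elimination or Cramer's rule, determinant = 156) gives (5, 4, 1).

(5, 4, 1)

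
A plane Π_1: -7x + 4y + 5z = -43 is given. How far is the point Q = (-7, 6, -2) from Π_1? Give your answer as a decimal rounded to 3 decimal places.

11.173

n·Q − d = (-7)·(-7) + (4)·(6) + (5)·(-2) − (-43) = 106; |n| = √90.
Distance = |106| / √90 = 106/√90 ≈ 11.173.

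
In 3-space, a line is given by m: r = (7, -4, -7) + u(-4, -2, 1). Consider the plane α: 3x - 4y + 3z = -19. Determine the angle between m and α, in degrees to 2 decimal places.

sin θ = |n·v| / (|n||v|) = |-1| / (√34 · √21) = 0.03742.
θ ≈ 2.14°.

2.14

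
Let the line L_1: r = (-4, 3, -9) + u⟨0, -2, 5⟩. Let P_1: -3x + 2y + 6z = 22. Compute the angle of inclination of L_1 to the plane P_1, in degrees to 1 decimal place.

43.6

sin θ = |n·v| / (|n||v|) = |26| / (√49 · √29) = 0.68973.
θ ≈ 43.6°.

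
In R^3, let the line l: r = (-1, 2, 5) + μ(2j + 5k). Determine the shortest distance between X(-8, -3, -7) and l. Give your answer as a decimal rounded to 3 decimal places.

7.002

Taking (-1, 2, 5) on l with direction v = (0, 2, 5): w = X − (-1, 2, 5) = (-7, -5, -12), and w × v = (-1, 35, -14).
Distance = |w × v| / |v| = √1422 / √29 ≈ 7.002.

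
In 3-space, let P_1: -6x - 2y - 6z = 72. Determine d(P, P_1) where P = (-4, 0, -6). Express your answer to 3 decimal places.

1.376

n·P − d = (-6)·(-4) + (-2)·(0) + (-6)·(-6) − 72 = -12; |n| = √76.
Distance = |-12| / √76 = 12/√76 ≈ 1.376.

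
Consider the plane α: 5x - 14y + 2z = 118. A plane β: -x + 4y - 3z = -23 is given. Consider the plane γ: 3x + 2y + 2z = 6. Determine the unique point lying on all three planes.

(8, -6, -3)

Solving the 3×3 linear system 5x - 14y + 2z = 118, -x + 4y - 3z = -23, 3x + 2y + 2z = 6 (e.g. by elimination or Cramer's rule, determinant = 140) gives (8, -6, -3).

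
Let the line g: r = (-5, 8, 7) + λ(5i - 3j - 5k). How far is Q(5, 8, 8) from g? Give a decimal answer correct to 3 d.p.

Taking (-5, 8, 7) on g with direction v = (5, -3, -5): w = Q − (-5, 8, 7) = (10, 0, 1), and w × v = (3, 55, -30).
Distance = |w × v| / |v| = √3934 / √59 ≈ 8.166.

8.166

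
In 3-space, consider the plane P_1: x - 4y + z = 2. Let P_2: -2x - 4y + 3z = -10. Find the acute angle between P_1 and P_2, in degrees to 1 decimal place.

cos θ = |n₁·n₂| / (|n₁||n₂|) = |17| / (√18 · √29).
θ = arccos(0.74407) ≈ 41.9°.

41.9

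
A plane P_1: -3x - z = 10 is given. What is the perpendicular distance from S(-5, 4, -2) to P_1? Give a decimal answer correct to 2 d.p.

2.21

n·S − d = (-3)·(-5) + (0)·(4) + (-1)·(-2) − 10 = 7; |n| = √10.
Distance = |7| / √10 = 7/√10 ≈ 2.21.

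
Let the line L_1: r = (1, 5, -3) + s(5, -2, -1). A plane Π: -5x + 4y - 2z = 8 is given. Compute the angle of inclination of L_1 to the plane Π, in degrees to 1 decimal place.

57.5

sin θ = |n·v| / (|n||v|) = |-31| / (√45 · √30) = 0.84371.
θ ≈ 57.5°.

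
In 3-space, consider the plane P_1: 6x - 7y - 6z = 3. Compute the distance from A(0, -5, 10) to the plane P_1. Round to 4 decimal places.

n·A − d = (6)·(0) + (-7)·(-5) + (-6)·(10) − 3 = -28; |n| = √121.
Distance = |-28| / √121 = 28/√121 ≈ 2.5455.

2.5455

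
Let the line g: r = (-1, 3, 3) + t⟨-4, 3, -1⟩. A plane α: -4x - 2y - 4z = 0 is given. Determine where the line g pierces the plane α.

Substitute r = (-1, 3, 3) + t(-4, 3, -1) into the plane: -14 + 14t = 0, so t = 1.
Intersection: (-1, 3, 3) + 1·(-4, 3, -1) = (-5, 6, 2).

(-5, 6, 2)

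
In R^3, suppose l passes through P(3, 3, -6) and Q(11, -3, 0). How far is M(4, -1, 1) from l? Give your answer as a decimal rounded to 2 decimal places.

5.07

A direction vector for l is Q − P = (8, -6, 6).
Taking (3, 3, -6) on l with direction v = (8, -6, 6): w = M − (3, 3, -6) = (1, -4, 7), and w × v = (18, 50, 26).
Distance = |w × v| / |v| = √3500 / √136 ≈ 5.07.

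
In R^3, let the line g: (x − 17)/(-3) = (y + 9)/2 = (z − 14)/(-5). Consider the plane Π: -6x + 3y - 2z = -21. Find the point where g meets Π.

(5, -1, -6)

g has direction (-3, 2, -5) through (17, -9, 14).
Substitute r = (17, -9, 14) + t(-3, 2, -5) into the plane: -157 + 34t = -21, so t = 4.
Intersection: (17, -9, 14) + 4·(-3, 2, -5) = (5, -1, -6).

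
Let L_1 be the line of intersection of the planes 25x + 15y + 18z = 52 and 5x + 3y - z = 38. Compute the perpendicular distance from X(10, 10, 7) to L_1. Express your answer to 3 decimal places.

15.387

Direction of L_1: (25, 15, 18) × (5, 3, -1) = (-69, 115, 0).
A point on L_1: solving the two plane equations with x = 1 gives (1, 9, -6).
Taking (1, 9, -6) on L_1 with direction v = (-69, 115, 0): w = X − (1, 9, -6) = (9, 1, 13), and w × v = (-1495, -897, 1104).
Distance = |w × v| / |v| = √4258450 / √17986 ≈ 15.387.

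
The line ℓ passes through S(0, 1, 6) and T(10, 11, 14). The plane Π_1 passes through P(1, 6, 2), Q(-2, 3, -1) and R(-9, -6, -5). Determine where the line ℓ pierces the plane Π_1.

A direction vector for ℓ is T − S = (10, 10, 8).
PQ = (-3, -3, -3), PR = (-10, -12, -7); a normal to Π_1 is PQ × PR = (-15, 9, 6).
Using P: Π_1 has equation -15x + 9y + 6z = 51.
Substitute r = (0, 1, 6) + t(10, 10, 8) into the plane: 45 + (-12)t = 51, so t = -1/2.
Intersection: (0, 1, 6) + (-1/2)·(10, 10, 8) = (-5, -4, 2).

(-5, -4, 2)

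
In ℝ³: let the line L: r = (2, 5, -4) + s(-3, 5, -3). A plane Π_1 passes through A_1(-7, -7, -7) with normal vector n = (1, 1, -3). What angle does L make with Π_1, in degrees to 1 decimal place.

30.4

Π_1: n·r = n·A_1 gives x + y - 3z = 7.
sin θ = |n·v| / (|n||v|) = |11| / (√11 · √43) = 0.50578.
θ ≈ 30.4°.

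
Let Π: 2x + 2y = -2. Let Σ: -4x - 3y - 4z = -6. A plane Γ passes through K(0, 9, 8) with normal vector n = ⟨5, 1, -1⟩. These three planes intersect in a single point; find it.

Γ: n·r = n·K gives 5x + y - z = 1.
Solving the 3×3 linear system 2x + 2y = -2, -4x - 3y - 4z = -6, 5x + y - z = 1 (e.g. by elimination or Cramer's rule, determinant = -34) gives (1, -2, 2).

(1, -2, 2)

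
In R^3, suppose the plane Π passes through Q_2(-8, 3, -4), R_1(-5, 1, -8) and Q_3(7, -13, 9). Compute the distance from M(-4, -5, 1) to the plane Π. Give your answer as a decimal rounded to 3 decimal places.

Q_2R_1 = (3, -2, -4), Q_2Q_3 = (15, -16, 13); a normal to Π is Q_2R_1 × Q_2Q_3 = (-90, -99, -18).
Using Q_2: Π has equation -90x - 99y - 18z = 495.
n·M − d = (-90)·(-4) + (-99)·(-5) + (-18)·(1) − 495 = 342; |n| = √18225.
Distance = |342| / √18225 = 342/√18225 ≈ 2.533.

2.533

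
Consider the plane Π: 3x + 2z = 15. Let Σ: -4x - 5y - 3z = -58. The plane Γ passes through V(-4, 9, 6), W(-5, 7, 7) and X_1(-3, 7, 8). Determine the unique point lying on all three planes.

VW = (-1, -2, 1), VX_1 = (1, -2, 2); a normal to Γ is VW × VX_1 = (-2, 3, 4).
Using V: Γ has equation -2x + 3y + 4z = 59.
Solving the 3×3 linear system 3x + 2z = 15, -4x - 5y - 3z = -58, -2x + 3y + 4z = 59 (e.g. by elimination or Cramer's rule, determinant = -77) gives (-1, 7, 9).

(-1, 7, 9)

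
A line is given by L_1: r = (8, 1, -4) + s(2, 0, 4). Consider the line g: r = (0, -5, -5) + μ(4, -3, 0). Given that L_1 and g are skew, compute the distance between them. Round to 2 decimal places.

Common perpendicular direction n = (2, 0, 4) × (4, -3, 0) = (12, 16, -6).
With w = (0, -5, -5) − (8, 1, -4) = (-8, -6, -1), w · n = -186.
Distance = |w · n| / |n| = |-186| / √436 ≈ 8.91.

8.91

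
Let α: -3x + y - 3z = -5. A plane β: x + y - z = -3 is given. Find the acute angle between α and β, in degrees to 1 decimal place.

cos θ = |n₁·n₂| / (|n₁||n₂|) = |1| / (√19 · √3).
θ = arccos(0.13245) ≈ 82.4°.

82.4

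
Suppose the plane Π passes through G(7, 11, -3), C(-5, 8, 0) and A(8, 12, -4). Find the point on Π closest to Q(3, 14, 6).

(3, 8, 0)

GC = (-12, -3, 3), GA = (1, 1, -1); a normal to Π is GC × GA = (0, -9, -9).
Using G: Π has equation -9y - 9z = -72.
Foot = Q − λn with λ = (n·Q − d)/|n|² = (-180 − (-72))/162 = -2/3.
Foot = (3, 14, 6) − (-2/3)·(0, -9, -9) = (3, 8, 0).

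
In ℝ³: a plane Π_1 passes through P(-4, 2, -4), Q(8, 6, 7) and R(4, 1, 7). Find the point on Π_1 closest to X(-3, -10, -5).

(-8, -6, -1)

PQ = (12, 4, 11), PR = (8, -1, 11); a normal to Π_1 is PQ × PR = (55, -44, -44).
Using P: Π_1 has equation 55x - 44y - 44z = -132.
Foot = X − λn with λ = (n·X − d)/|n|² = (495 − (-132))/6897 = 1/11.
Foot = (-3, -10, -5) − (1/11)·(55, -44, -44) = (-8, -6, -1).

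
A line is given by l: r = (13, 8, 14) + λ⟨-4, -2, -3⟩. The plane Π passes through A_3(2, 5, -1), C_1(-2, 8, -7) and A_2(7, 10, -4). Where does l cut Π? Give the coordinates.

A_3C_1 = (-4, 3, -6), A_3A_2 = (5, 5, -3); a normal to Π is A_3C_1 × A_3A_2 = (21, -42, -35).
Using A_3: Π has equation 21x - 42y - 35z = -133.
Substitute r = (13, 8, 14) + t(-4, -2, -3) into the plane: -553 + 105t = -133, so t = 4.
Intersection: (13, 8, 14) + 4·(-4, -2, -3) = (-3, 0, 2).

(-3, 0, 2)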